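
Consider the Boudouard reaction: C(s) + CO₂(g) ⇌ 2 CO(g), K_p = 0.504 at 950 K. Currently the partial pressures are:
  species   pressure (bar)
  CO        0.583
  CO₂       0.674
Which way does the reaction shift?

neither direction; the system is at equilibrium

(C is a pure solid — omitted from Q_p.)
Q_p = P(CO)² / P(CO₂) = (0.583)² / (0.674) = 0.504
Q_p = 0.504 = K_p, so the system is already at equilibrium.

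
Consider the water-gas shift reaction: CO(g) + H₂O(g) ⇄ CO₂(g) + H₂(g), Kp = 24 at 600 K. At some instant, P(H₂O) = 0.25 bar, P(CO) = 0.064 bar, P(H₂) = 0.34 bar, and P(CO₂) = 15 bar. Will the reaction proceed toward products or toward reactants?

Qp = P(CO₂)·P(H₂) / (P(CO)·P(H₂O)) = (15)·(0.34) / ((0.064)·(0.25)) = 320
Qp = 320 > Kp = 24, so the reverse reaction proceeds.

in the reverse direction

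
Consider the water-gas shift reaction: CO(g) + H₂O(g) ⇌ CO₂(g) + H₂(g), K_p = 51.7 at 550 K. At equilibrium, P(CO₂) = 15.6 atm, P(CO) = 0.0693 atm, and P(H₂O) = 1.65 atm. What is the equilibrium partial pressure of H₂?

At equilibrium, K_p = P(CO₂)·P(H₂) / (P(CO)·P(H₂O)) = 51.7.
(15.6)·(P(H₂)) / ((0.0693)·(1.65)) = 51.7
P(H₂) = 0.379 atm

P(H₂) = 0.379 atm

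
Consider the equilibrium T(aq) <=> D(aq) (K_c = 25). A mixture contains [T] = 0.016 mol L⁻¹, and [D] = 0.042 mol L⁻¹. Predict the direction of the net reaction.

forward (toward products)

Q_c = [D] / [T] = (0.042) / (0.016) = 2.6
Q_c = 2.6 < K_c = 25, so the forward reaction proceeds.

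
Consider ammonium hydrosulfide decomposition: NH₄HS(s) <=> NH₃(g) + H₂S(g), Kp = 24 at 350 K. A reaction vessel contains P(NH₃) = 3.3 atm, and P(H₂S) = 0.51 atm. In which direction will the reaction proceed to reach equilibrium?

(NH₄HS is a pure solid — omitted from Qp.)
Qp = P(NH₃)·P(H₂S) = (3.3)·(0.51) = 1.7
Qp = 1.7 < Kp = 24, so the forward reaction proceeds.

in the forward direction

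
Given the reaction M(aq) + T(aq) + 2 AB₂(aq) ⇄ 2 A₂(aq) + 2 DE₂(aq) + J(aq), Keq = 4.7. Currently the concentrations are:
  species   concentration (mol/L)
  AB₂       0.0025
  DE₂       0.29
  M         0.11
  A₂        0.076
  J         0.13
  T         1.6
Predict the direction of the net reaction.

Q = [A₂]²·[DE₂]²·[J] / ([M]·[T]·[AB₂]²) = (0.076)²·(0.29)²·(0.13) / ((0.11)·(1.6)·(0.0025)²) = 57
Q = 57 > Keq = 4.7, so the reverse reaction proceeds.

to the left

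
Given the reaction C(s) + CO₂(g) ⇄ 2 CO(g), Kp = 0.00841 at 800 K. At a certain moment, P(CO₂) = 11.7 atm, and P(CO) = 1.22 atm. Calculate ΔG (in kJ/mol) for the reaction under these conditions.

ΔG = 18.1 kJ/mol

(C is a pure solid — omitted from Qp.)
Qp = P(CO)² / P(CO₂) = (1.22)² / (11.7) = 0.127
ΔG = RT ln(Qp/Kp) = (8.314 J mol⁻¹ K⁻¹)(800 K) × ln(0.127/0.00841)
   = (6.651 kJ/mol)(2.715) = 18.1 kJ/mol
ΔG > 0, so the forward reaction is non-spontaneous (proceeds in reverse).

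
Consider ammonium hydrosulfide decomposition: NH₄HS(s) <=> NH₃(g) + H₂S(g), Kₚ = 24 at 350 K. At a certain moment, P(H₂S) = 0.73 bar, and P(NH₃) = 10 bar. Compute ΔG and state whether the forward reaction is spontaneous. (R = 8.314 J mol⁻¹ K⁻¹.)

(NH₄HS is a pure solid — omitted from Qₚ.)
Qₚ = P(NH₃)·P(H₂S) = (10)·(0.73) = 7.30
ΔG = RT ln(Qₚ/Kₚ) = (8.314 J mol⁻¹ K⁻¹)(350 K) × ln(7.30/24)
   = (2.910 kJ/mol)(-1.190) = -3.46 kJ/mol
ΔG < 0, so the forward reaction is spontaneous (proceeds forward).

ΔG = -3.46 kJ/mol; the forward reaction is spontaneous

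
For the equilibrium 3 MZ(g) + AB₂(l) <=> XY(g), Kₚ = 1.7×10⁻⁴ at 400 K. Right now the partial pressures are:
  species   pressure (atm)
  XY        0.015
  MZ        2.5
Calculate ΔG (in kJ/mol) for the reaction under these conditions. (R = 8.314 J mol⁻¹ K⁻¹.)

(AB₂ is a pure liquid — omitted from Qₚ.)
Qₚ = P(XY) / P(MZ)³ = (0.015) / (2.5)³ = 9.60×10⁻⁴
ΔG = RT ln(Qₚ/Kₚ) = (8.314 J mol⁻¹ K⁻¹)(400 K) × ln(9.60×10⁻⁴/1.7×10⁻⁴)
   = (3.326 kJ/mol)(1.731) = 5.76 kJ/mol
ΔG > 0, so the forward reaction is non-spontaneous (proceeds in reverse).

ΔG = 5.76 kJ/mol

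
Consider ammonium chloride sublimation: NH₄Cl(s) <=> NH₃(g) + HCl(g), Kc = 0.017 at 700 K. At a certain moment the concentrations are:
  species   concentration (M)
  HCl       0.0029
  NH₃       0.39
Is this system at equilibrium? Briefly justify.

no; Q < K, reaction proceeds forward

(NH₄Cl is a pure solid — omitted from Qc.)
Qc = [NH₃]·[HCl] = (0.39)·(0.0029) = 0.0011
Qc = 0.0011 < Kc = 0.017: net forward reaction.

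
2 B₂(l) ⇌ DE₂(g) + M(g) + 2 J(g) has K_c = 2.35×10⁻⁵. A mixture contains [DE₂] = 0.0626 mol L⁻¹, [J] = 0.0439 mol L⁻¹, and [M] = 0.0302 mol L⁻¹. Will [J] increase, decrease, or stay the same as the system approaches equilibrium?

increase

(B₂ is a pure liquid — omitted from Q_c.)
Q_c = [DE₂]·[M]·[J]² = (0.0626)·(0.0302)·(0.0439)² = 3.64×10⁻⁶
Q_c = 3.64×10⁻⁶ < K_c = 2.35×10⁻⁵: net forward reaction.
J is a product, so it increases.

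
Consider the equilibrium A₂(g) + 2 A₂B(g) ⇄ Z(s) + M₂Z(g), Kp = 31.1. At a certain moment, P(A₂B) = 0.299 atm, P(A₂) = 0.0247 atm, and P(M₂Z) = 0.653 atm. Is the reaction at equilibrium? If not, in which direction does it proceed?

(Z is a pure solid — omitted from Qp.)
Qp = P(M₂Z) / (P(A₂)·P(A₂B)²) = (0.653) / ((0.0247)·(0.299)²) = 296
Qp = 296 > Kp = 31.1, so the reverse reaction proceeds.

to the left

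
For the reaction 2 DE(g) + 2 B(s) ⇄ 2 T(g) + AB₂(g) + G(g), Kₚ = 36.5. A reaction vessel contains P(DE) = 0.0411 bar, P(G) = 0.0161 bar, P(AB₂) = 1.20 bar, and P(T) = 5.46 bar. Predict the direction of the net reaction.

(B is a pure solid — omitted from Qₚ.)
Qₚ = P(T)²·P(AB₂)·P(G) / P(DE)² = (5.46)²·(1.20)·(0.0161) / (0.0411)² = 341
Qₚ = 341 > Kₚ = 36.5, so the reverse reaction proceeds.

toward reactants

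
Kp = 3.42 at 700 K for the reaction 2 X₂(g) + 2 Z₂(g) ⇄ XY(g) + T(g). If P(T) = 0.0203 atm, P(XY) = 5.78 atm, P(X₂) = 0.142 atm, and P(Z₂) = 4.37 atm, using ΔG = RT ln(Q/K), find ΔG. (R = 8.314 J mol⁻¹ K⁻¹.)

ΔG = -14.1 kJ/mol

Qp = P(XY)·P(T) / (P(X₂)²·P(Z₂)²) = (5.78)·(0.0203) / ((0.142)²·(4.37)²) = 0.305
ΔG = RT ln(Qp/Kp) = (8.314 J mol⁻¹ K⁻¹)(700 K) × ln(0.305/3.42)
   = (5.820 kJ/mol)(-2.417) = -14.1 kJ/mol
ΔG < 0, so the forward reaction is spontaneous (proceeds forward).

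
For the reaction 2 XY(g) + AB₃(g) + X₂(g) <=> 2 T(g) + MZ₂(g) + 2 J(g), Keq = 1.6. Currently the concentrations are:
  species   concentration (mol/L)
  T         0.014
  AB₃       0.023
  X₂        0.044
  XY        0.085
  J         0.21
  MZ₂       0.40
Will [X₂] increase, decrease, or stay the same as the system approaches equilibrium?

Q = [T]²·[MZ₂]·[J]² / ([XY]²·[AB₃]·[X₂]) = (0.014)²·(0.40)·(0.21)² / ((0.085)²·(0.023)·(0.044)) = 0.47
Q = 0.47 < Keq = 1.6: net forward reaction.
X₂ is a reactant, so it decreases.

decrease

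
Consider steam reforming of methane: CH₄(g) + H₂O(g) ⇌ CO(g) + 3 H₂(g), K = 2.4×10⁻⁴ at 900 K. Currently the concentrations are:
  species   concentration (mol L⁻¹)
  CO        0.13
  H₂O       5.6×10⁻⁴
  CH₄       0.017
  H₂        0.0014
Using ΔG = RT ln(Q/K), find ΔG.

ΔG = -13.9 kJ/mol

Q = [CO]·[H₂]³ / ([CH₄]·[H₂O]) = (0.13)·(0.0014)³ / ((0.017)·(5.6×10⁻⁴)) = 3.75×10⁻⁵
ΔG = RT ln(Q/K) = (8.314 J mol⁻¹ K⁻¹)(900 K) × ln(3.75×10⁻⁵/2.4×10⁻⁴)
   = (7.483 kJ/mol)(-1.856) = -13.9 kJ/mol
ΔG < 0, so the forward reaction is spontaneous (proceeds forward).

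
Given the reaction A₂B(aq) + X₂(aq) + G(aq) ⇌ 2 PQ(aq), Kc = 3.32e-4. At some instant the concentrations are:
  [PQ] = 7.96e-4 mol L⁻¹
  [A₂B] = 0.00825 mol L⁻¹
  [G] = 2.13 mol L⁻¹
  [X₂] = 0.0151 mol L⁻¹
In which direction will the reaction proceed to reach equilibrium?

Qc = [PQ]² / ([A₂B]·[X₂]·[G]) = (7.96e-4)² / ((0.00825)·(0.0151)·(2.13)) = 0.00239
Qc = 0.00239 > Kc = 3.32e-4, so the reverse reaction proceeds.

toward reactants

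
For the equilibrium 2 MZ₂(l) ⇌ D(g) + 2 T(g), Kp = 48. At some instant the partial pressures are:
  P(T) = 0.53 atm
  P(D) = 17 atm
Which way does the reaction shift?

toward products

(MZ₂ is a pure liquid — omitted from Qp.)
Qp = P(D)·P(T)² = (17)·(0.53)² = 4.8
Qp = 4.8 < Kp = 48, so the forward reaction proceeds.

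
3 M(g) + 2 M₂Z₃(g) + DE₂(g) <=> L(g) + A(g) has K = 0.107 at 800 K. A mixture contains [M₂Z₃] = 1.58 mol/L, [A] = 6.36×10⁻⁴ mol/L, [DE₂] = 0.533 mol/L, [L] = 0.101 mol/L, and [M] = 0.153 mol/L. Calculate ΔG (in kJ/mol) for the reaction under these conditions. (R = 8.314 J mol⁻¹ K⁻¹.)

ΔG = -13.8 kJ/mol

Q = [L]·[A] / ([M]³·[M₂Z₃]²·[DE₂]) = (0.101)·(6.36×10⁻⁴) / ((0.153)³·(1.58)²·(0.533)) = 0.0135
ΔG = RT ln(Q/K) = (8.314 J mol⁻¹ K⁻¹)(800 K) × ln(0.0135/0.107)
   = (6.651 kJ/mol)(-2.070) = -13.8 kJ/mol
ΔG < 0, so the forward reaction is spontaneous (proceeds forward).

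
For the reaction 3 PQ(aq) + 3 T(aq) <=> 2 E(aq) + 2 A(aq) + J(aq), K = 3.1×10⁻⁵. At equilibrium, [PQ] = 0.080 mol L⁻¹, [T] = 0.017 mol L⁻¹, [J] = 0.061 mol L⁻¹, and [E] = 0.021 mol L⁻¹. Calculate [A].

At equilibrium, K = [E]²·[A]²·[J] / ([PQ]³·[T]³) = 3.1×10⁻⁵.
(0.021)²·([A])²·(0.061) / ((0.080)³·(0.017)³) = 3.1×10⁻⁵
[A]² = 2.90×10⁻⁹ ⇒ [A] = 5.4×10⁻⁵ mol L⁻¹

[A] = 5.4×10⁻⁵ mol L⁻¹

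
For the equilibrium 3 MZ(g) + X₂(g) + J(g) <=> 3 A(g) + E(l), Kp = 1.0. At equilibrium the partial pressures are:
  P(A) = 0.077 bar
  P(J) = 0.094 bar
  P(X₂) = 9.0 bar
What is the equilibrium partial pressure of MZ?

(E is a pure liquid — omitted from Kp.)
At equilibrium, Kp = P(A)³ / (P(MZ)³·P(X₂)·P(J)) = 1.0.
(0.077)³ / ((P(MZ))³·(9.0)·(0.094)) = 1.0
P(MZ)³ = 5.40×10⁻⁴ ⇒ P(MZ) = 0.081 bar

P(MZ) = 0.081 bar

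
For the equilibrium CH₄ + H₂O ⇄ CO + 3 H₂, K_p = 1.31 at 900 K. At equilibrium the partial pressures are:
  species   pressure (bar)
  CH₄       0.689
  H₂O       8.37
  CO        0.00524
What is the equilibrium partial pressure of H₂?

At equilibrium, K_p = P(CO)·P(H₂)³ / (P(CH₄)·P(H₂O)) = 1.31.
(0.00524)·(P(H₂))³ / ((0.689)·(8.37)) = 1.31
P(H₂)³ = 1440 ⇒ P(H₂) = 11.3 bar

P(H₂) = 11.3 bar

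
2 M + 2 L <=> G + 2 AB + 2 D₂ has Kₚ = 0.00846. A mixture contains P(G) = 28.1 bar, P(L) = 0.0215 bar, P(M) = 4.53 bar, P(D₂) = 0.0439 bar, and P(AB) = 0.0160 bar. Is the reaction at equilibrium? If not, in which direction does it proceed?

in the forward direction

Qₚ = P(G)·P(AB)²·P(D₂)² / (P(M)²·P(L)²) = (28.1)·(0.0160)²·(0.0439)² / ((4.53)²·(0.0215)²) = 0.00146
Qₚ = 0.00146 < Kₚ = 0.00846, so the forward reaction proceeds.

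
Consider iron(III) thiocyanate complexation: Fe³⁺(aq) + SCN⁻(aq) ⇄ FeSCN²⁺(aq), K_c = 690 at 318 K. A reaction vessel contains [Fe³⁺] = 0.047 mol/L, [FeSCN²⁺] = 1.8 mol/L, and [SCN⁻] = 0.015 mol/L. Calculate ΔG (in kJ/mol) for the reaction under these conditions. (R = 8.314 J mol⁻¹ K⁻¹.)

Q_c = [FeSCN²⁺] / ([Fe³⁺]·[SCN⁻]) = (1.8) / ((0.047)·(0.015)) = 2550
ΔG = RT ln(Q_c/K_c) = (8.314 J mol⁻¹ K⁻¹)(318 K) × ln(2550/690)
   = (2.644 kJ/mol)(1.307) = 3.46 kJ/mol
ΔG > 0, so the forward reaction is non-spontaneous (proceeds in reverse).

ΔG = 3.46 kJ/mol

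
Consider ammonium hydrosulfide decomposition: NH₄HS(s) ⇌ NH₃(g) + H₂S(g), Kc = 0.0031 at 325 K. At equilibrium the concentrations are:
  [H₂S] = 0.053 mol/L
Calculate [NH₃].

[NH₃] = 0.058 mol/L

(NH₄HS is a pure solid — omitted from Kc.)
At equilibrium, Kc = [NH₃]·[H₂S] = 0.0031.
([NH₃])·(0.053) = 0.0031
[NH₃] = 0.0585 = 0.058 mol/L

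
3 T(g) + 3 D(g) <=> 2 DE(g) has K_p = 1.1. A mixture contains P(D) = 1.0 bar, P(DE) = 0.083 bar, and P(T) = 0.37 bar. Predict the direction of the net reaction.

toward products

Q_p = P(DE)² / (P(T)³·P(D)³) = (0.083)² / ((0.37)³·(1.0)³) = 0.14
Q_p = 0.14 < K_p = 1.1, so the forward reaction proceeds.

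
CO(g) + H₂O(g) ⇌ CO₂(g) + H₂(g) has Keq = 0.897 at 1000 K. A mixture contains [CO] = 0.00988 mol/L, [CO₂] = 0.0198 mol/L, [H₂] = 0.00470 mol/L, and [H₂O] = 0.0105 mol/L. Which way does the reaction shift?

no net change (already at equilibrium)

Q = [CO₂]·[H₂] / ([CO]·[H₂O]) = (0.0198)·(0.00470) / ((0.00988)·(0.0105)) = 0.897
Q = 0.897 = Keq, so the system is already at equilibrium.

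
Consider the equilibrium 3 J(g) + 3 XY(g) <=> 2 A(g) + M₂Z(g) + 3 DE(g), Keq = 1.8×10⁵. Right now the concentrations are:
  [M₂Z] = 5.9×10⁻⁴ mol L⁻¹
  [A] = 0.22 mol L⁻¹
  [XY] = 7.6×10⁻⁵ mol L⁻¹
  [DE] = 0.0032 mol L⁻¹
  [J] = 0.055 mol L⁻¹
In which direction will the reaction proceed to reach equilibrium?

in the forward direction

Q = [A]²·[M₂Z]·[DE]³ / ([J]³·[XY]³) = (0.22)²·(5.9×10⁻⁴)·(0.0032)³ / ((0.055)³·(7.6×10⁻⁵)³) = 13000
Q = 13000 < Keq = 1.8×10⁵, so the forward reaction proceeds.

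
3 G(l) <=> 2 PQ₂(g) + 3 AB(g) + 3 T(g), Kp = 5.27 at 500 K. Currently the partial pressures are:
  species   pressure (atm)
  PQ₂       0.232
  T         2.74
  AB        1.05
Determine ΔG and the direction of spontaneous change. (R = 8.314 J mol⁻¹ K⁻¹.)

ΔG = -5.88 kJ/mol; the forward reaction is spontaneous

(G is a pure liquid — omitted from Qp.)
Qp = P(PQ₂)²·P(AB)³·P(T)³ = (0.232)²·(1.05)³·(2.74)³ = 1.28
ΔG = RT ln(Qp/Kp) = (8.314 J mol⁻¹ K⁻¹)(500 K) × ln(1.28/5.27)
   = (4.157 kJ/mol)(-1.415) = -5.88 kJ/mol
ΔG < 0, so the forward reaction is spontaneous (proceeds forward).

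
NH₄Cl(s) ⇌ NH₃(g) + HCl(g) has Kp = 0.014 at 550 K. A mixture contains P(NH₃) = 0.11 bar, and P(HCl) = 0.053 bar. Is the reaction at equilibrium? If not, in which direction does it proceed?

(NH₄Cl is a pure solid — omitted from Qp.)
Qp = P(NH₃)·P(HCl) = (0.11)·(0.053) = 0.0058
Qp = 0.0058 < Kp = 0.014, so the forward reaction proceeds.

forward (toward products)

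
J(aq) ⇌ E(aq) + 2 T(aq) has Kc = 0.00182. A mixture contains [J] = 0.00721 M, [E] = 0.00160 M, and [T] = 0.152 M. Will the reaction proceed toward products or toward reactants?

Qc = [E]·[T]² / [J] = (0.00160)·(0.152)² / (0.00721) = 0.00513
Qc = 0.00513 > Kc = 0.00182, so the reverse reaction proceeds.

reverse (toward reactants)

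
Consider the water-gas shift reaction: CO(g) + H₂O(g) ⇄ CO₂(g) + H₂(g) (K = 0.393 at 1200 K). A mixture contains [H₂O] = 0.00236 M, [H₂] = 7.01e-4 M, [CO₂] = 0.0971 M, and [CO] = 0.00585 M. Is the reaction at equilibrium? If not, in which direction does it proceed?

toward reactants

Q = [CO₂]·[H₂] / ([CO]·[H₂O]) = (0.0971)·(7.01e-4) / ((0.00585)·(0.00236)) = 4.93
Q = 4.93 > K = 0.393, so the reverse reaction proceeds.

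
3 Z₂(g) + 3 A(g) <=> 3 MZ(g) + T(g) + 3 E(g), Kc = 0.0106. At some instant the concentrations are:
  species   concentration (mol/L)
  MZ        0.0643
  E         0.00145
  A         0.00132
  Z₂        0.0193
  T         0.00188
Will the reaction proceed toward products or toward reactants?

reverse (toward reactants)

Qc = [MZ]³·[T]·[E]³ / ([Z₂]³·[A]³) = (0.0643)³·(0.00188)·(0.00145)³ / ((0.0193)³·(0.00132)³) = 0.0922
Qc = 0.0922 > Kc = 0.0106, so the reverse reaction proceeds.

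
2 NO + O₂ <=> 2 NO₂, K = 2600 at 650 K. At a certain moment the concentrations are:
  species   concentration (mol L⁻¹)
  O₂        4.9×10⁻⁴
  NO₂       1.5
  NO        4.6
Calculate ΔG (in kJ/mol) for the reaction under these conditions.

Q = [NO₂]² / ([NO]²·[O₂]) = (1.5)² / ((4.6)²·(4.9×10⁻⁴)) = 217
ΔG = RT ln(Q/K) = (8.314 J mol⁻¹ K⁻¹)(650 K) × ln(217/2600)
   = (5.404 kJ/mol)(-2.483) = -13.4 kJ/mol
ΔG < 0, so the forward reaction is spontaneous (proceeds forward).

ΔG = -13.4 kJ/mol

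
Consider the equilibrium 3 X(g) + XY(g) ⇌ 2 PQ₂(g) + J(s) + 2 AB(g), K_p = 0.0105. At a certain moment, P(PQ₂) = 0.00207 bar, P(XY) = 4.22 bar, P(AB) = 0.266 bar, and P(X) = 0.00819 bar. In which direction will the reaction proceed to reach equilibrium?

reverse (toward reactants)

(J is a pure solid — omitted from Q_p.)
Q_p = P(PQ₂)²·P(AB)² / (P(X)³·P(XY)) = (0.00207)²·(0.266)² / ((0.00819)³·(4.22)) = 0.131
Q_p = 0.131 > K_p = 0.0105, so the reverse reaction proceeds.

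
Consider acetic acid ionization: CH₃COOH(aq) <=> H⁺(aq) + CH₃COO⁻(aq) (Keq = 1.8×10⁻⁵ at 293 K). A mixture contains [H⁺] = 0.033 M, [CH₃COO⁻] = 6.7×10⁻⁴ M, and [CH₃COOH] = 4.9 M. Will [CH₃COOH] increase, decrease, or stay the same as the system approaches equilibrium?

Q = [H⁺]·[CH₃COO⁻] / [CH₃COOH] = (0.033)·(6.7×10⁻⁴) / (4.9) = 4.5×10⁻⁶
Q = 4.5×10⁻⁶ < Keq = 1.8×10⁻⁵: net forward reaction.
CH₃COOH is a reactant, so it decreases.

decrease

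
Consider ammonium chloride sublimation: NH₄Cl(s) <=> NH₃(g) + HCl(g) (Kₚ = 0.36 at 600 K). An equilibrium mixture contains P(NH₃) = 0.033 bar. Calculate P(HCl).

(NH₄Cl is a pure solid — omitted from Kₚ.)
At equilibrium, Kₚ = P(NH₃)·P(HCl) = 0.36.
(0.033)·(P(HCl)) = 0.36
P(HCl) = 10.9 = 11 bar

P(HCl) = 11 bar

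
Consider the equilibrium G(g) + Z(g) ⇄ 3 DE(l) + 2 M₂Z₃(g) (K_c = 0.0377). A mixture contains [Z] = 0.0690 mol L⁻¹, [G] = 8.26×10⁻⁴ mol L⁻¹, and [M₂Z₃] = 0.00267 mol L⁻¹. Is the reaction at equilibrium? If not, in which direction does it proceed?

to the left

(DE is a pure liquid — omitted from Q_c.)
Q_c = [M₂Z₃]² / ([G]·[Z]) = (0.00267)² / ((8.26×10⁻⁴)·(0.0690)) = 0.125
Q_c = 0.125 > K_c = 0.0377, so the reverse reaction proceeds.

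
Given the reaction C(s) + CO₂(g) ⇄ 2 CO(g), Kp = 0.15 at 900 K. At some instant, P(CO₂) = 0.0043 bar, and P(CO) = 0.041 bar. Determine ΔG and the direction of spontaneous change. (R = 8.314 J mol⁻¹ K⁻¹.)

(C is a pure solid — omitted from Qp.)
Qp = P(CO)² / P(CO₂) = (0.041)² / (0.0043) = 0.391
ΔG = RT ln(Qp/Kp) = (8.314 J mol⁻¹ K⁻¹)(900 K) × ln(0.391/0.15)
   = (7.483 kJ/mol)(0.9581) = 7.17 kJ/mol
ΔG > 0, so the forward reaction is non-spontaneous (proceeds in reverse).

ΔG = 7.17 kJ/mol; the forward reaction is non-spontaneous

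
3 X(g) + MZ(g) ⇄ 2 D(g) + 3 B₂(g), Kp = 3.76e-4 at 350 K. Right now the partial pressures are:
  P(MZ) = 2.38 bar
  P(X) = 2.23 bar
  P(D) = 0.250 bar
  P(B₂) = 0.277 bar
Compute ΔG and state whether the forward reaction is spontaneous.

Qp = P(D)²·P(B₂)³ / (P(X)³·P(MZ)) = (0.250)²·(0.277)³ / ((2.23)³·(2.38)) = 5.03e-5
ΔG = RT ln(Qp/Kp) = (8.314 J mol⁻¹ K⁻¹)(350 K) × ln(5.03e-5/3.76e-4)
   = (2.910 kJ/mol)(-2.012) = -5.85 kJ/mol
ΔG < 0, so the forward reaction is spontaneous (proceeds forward).

ΔG = -5.85 kJ/mol; the forward reaction is spontaneous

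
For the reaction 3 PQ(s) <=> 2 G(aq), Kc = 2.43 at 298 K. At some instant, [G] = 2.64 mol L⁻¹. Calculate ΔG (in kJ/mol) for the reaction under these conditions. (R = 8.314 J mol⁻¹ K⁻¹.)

(PQ is a pure solid — omitted from Qc.)
Qc = [G]² = (2.64)² = 6.97
ΔG = RT ln(Qc/Kc) = (8.314 J mol⁻¹ K⁻¹)(298 K) × ln(6.97/2.43)
   = (2.478 kJ/mol)(1.054) = 2.61 kJ/mol
ΔG > 0, so the forward reaction is non-spontaneous (proceeds in reverse).

ΔG = 2.61 kJ/mol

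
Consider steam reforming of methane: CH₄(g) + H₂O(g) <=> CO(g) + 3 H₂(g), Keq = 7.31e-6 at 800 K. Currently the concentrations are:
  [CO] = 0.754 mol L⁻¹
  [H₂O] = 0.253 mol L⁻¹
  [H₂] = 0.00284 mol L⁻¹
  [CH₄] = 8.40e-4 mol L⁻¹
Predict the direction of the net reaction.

Q = [CO]·[H₂]³ / ([CH₄]·[H₂O]) = (0.754)·(0.00284)³ / ((8.40e-4)·(0.253)) = 8.13e-5
Q = 8.13e-5 > Keq = 7.31e-6, so the reverse reaction proceeds.

reverse (toward reactants)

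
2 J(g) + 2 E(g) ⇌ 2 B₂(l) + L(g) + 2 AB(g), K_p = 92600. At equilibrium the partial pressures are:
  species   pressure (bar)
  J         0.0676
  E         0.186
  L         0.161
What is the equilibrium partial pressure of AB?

(B₂ is a pure liquid — omitted from K_p.)
At equilibrium, K_p = P(L)·P(AB)² / (P(J)²·P(E)²) = 92600.
(0.161)·(P(AB))² / ((0.0676)²·(0.186)²) = 92600
P(AB)² = 90.9 ⇒ P(AB) = 9.54 bar

P(AB) = 9.54 bar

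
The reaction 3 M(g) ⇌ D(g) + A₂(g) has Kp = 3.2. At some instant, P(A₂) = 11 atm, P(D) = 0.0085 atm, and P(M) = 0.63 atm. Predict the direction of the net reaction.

toward products

Qp = P(D)·P(A₂) / P(M)³ = (0.0085)·(11) / (0.63)³ = 0.37
Qp = 0.37 < Kp = 3.2, so the forward reaction proceeds.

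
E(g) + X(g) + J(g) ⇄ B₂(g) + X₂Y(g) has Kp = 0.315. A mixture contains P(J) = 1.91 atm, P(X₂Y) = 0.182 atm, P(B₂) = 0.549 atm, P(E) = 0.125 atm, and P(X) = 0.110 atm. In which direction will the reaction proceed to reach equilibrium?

reverse (toward reactants)

Qp = P(B₂)·P(X₂Y) / (P(E)·P(X)·P(J)) = (0.549)·(0.182) / ((0.125)·(0.110)·(1.91)) = 3.80
Qp = 3.80 > Kp = 0.315, so the reverse reaction proceeds.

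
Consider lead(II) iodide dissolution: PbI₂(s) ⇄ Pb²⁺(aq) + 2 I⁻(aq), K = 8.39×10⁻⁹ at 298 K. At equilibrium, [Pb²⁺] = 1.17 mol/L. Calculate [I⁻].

(PbI₂ is a pure solid — omitted from K.)
At equilibrium, K = [Pb²⁺]·[I⁻]² = 8.39×10⁻⁹.
(1.17)·([I⁻])² = 8.39×10⁻⁹
[I⁻]² = 7.17×10⁻⁹ ⇒ [I⁻] = 8.47×10⁻⁵ mol/L

[I⁻] = 8.47×10⁻⁵ mol/L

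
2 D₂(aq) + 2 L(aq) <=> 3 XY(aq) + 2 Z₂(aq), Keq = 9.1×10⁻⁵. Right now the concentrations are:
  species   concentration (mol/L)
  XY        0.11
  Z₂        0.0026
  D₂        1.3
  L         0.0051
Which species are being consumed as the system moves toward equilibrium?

XY, Z₂ (products)

Q = [XY]³·[Z₂]² / ([D₂]²·[L]²) = (0.11)³·(0.0026)² / ((1.3)²·(0.0051)²) = 2.0×10⁻⁴
Q = 2.0×10⁻⁴ > Keq = 9.1×10⁻⁵: net reverse reaction.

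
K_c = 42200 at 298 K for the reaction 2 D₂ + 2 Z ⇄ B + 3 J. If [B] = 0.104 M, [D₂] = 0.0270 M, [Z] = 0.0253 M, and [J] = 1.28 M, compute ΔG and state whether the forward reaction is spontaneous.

ΔG = 5.96 kJ/mol; the forward reaction is non-spontaneous

Q_c = [B]·[J]³ / ([D₂]²·[Z]²) = (0.104)·(1.28)³ / ((0.0270)²·(0.0253)²) = 4.67e5
ΔG = RT ln(Q_c/K_c) = (8.314 J mol⁻¹ K⁻¹)(298 K) × ln(4.67e5/42200)
   = (2.478 kJ/mol)(2.404) = 5.96 kJ/mol
ΔG > 0, so the forward reaction is non-spontaneous (proceeds in reverse).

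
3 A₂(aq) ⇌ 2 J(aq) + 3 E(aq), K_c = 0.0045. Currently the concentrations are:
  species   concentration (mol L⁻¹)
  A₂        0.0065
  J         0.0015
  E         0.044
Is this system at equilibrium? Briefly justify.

no; Q < K, reaction proceeds forward

Q_c = [J]²·[E]³ / [A₂]³ = (0.0015)²·(0.044)³ / (0.0065)³ = 7.0e-4
Q_c = 7.0e-4 < K_c = 0.0045: net forward reaction.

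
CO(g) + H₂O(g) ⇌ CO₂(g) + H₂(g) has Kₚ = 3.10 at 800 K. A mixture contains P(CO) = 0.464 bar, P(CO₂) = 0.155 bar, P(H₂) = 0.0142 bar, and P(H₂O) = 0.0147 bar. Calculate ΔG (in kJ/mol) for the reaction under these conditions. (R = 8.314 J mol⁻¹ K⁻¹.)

ΔG = -15.0 kJ/mol

Qₚ = P(CO₂)·P(H₂) / (P(CO)·P(H₂O)) = (0.155)·(0.0142) / ((0.464)·(0.0147)) = 0.323
ΔG = RT ln(Qₚ/Kₚ) = (8.314 J mol⁻¹ K⁻¹)(800 K) × ln(0.323/3.10)
   = (6.651 kJ/mol)(-2.262) = -15.0 kJ/mol
ΔG < 0, so the forward reaction is spontaneous (proceeds forward).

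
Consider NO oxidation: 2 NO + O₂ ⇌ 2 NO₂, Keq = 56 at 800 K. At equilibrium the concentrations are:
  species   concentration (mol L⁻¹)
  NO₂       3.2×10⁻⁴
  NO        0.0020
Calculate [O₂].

At equilibrium, Keq = [NO₂]² / ([NO]²·[O₂]) = 56.
(3.2×10⁻⁴)² / ((0.0020)²·([O₂])) = 56
[O₂] = 4.57×10⁻⁴ = 4.6×10⁻⁴ mol L⁻¹

[O₂] = 4.6×10⁻⁴ mol L⁻¹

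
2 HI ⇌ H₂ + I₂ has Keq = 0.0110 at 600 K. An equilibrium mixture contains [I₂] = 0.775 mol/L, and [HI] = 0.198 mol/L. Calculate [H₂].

At equilibrium, Keq = [H₂]·[I₂] / [HI]² = 0.0110.
([H₂])·(0.775) / (0.198)² = 0.0110
[H₂] = 5.56e-4 mol/L

[H₂] = 5.56e-4 mol/L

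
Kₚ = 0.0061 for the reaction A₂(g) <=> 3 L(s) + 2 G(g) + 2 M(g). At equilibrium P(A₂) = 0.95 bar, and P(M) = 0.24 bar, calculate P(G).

(L is a pure solid — omitted from Kₚ.)
At equilibrium, Kₚ = P(G)²·P(M)² / P(A₂) = 0.0061.
(P(G))²·(0.24)² / (0.95) = 0.0061
P(G)² = 0.101 ⇒ P(G) = 0.32 bar

P(G) = 0.32 bar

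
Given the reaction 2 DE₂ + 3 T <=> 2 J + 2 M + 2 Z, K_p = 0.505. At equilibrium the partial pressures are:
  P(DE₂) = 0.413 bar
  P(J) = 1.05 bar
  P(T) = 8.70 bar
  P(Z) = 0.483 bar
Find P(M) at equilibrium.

At equilibrium, K_p = P(J)²·P(M)²·P(Z)² / (P(DE₂)²·P(T)³) = 0.505.
(1.05)²·(P(M))²·(0.483)² / ((0.413)²·(8.70)³) = 0.505
P(M)² = 221 ⇒ P(M) = 14.9 bar

P(M) = 14.9 bar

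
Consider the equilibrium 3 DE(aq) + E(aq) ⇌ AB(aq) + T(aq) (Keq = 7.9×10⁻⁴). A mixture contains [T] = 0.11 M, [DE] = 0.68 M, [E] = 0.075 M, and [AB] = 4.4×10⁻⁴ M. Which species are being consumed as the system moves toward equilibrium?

Q = [AB]·[T] / ([DE]³·[E]) = (4.4×10⁻⁴)·(0.11) / ((0.68)³·(0.075)) = 0.0021
Q = 0.0021 > Keq = 7.9×10⁻⁴: net reverse reaction.

AB, T (products)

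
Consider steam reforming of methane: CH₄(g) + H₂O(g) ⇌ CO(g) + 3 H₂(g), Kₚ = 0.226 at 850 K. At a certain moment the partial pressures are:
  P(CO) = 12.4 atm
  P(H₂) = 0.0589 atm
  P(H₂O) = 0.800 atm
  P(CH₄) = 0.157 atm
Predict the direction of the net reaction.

Qₚ = P(CO)·P(H₂)³ / (P(CH₄)·P(H₂O)) = (12.4)·(0.0589)³ / ((0.157)·(0.800)) = 0.0202
Qₚ = 0.0202 < Kₚ = 0.226, so the forward reaction proceeds.

to the right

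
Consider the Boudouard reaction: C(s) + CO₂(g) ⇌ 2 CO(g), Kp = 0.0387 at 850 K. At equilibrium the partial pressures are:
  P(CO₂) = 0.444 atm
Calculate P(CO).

P(CO) = 0.131 atm

(C is a pure solid — omitted from Kp.)
At equilibrium, Kp = P(CO)² / P(CO₂) = 0.0387.
(P(CO))² / (0.444) = 0.0387
P(CO)² = 0.0172 ⇒ P(CO) = 0.131 atm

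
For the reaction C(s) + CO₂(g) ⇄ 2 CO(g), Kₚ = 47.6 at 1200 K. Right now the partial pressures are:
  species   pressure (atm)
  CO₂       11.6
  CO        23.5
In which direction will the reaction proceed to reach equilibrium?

(C is a pure solid — omitted from Qₚ.)
Qₚ = P(CO)² / P(CO₂) = (23.5)² / (11.6) = 47.6
Qₚ = 47.6 = Kₚ, so the system is already at equilibrium.

at equilibrium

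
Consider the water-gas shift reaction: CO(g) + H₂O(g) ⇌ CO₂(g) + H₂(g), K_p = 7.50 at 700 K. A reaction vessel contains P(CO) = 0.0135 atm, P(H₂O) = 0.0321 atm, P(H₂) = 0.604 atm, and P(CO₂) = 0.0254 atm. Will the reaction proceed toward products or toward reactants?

Q_p = P(CO₂)·P(H₂) / (P(CO)·P(H₂O)) = (0.0254)·(0.604) / ((0.0135)·(0.0321)) = 35.4
Q_p = 35.4 > K_p = 7.50, so the reverse reaction proceeds.

toward reactants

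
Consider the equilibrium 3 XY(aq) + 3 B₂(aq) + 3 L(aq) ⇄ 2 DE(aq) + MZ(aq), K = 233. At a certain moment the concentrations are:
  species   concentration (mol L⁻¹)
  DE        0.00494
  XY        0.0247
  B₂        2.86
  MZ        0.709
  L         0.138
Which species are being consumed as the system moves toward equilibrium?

XY, B₂, L (reactants)

Q = [DE]²·[MZ] / ([XY]³·[B₂]³·[L]³) = (0.00494)²·(0.709) / ((0.0247)³·(2.86)³·(0.138)³) = 18.7
Q = 18.7 < K = 233: net forward reaction.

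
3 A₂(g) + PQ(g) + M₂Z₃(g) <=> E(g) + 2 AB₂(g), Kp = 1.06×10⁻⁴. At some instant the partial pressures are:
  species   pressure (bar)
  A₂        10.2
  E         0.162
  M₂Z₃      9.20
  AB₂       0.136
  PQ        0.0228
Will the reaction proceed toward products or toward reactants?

Qp = P(E)·P(AB₂)² / (P(A₂)³·P(PQ)·P(M₂Z₃)) = (0.162)·(0.136)² / ((10.2)³·(0.0228)·(9.20)) = 1.35×10⁻⁵
Qp = 1.35×10⁻⁵ < Kp = 1.06×10⁻⁴, so the forward reaction proceeds.

toward products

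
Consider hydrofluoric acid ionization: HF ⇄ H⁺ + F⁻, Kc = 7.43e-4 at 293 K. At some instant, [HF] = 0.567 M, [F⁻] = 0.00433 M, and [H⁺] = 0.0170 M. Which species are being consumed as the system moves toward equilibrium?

HF (reactants)

Qc = [H⁺]·[F⁻] / [HF] = (0.0170)·(0.00433) / (0.567) = 1.30e-4
Qc = 1.30e-4 < Kc = 7.43e-4: net forward reaction.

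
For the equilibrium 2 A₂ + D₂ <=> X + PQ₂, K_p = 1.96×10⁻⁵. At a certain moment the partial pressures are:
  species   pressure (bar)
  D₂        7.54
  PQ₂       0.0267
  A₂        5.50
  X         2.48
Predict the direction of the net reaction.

toward reactants

Q_p = P(X)·P(PQ₂) / (P(A₂)²·P(D₂)) = (2.48)·(0.0267) / ((5.50)²·(7.54)) = 2.90×10⁻⁴
Q_p = 2.90×10⁻⁴ > K_p = 1.96×10⁻⁵, so the reverse reaction proceeds.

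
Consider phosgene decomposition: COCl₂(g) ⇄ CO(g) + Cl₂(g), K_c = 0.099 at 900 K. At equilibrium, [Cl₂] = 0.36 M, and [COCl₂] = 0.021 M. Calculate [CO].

At equilibrium, K_c = [CO]·[Cl₂] / [COCl₂] = 0.099.
([CO])·(0.36) / (0.021) = 0.099
[CO] = 0.00577 = 0.0058 M

[CO] = 0.0058 M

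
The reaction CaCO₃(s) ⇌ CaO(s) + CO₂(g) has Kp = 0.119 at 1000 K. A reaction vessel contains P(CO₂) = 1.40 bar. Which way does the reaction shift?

reverse (toward reactants)

(CaCO₃, CaO are pure solids — omitted from Qp.)
Qp = P(CO₂) = 1.40
Qp = 1.40 > Kp = 0.119, so the reverse reaction proceeds.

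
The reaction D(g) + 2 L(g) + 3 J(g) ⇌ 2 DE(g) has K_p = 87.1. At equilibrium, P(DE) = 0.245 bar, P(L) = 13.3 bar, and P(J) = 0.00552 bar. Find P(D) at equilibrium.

P(D) = 23.2 bar

At equilibrium, K_p = P(DE)² / (P(D)·P(L)²·P(J)³) = 87.1.
(0.245)² / ((P(D))·(13.3)²·(0.00552)³) = 87.1
P(D) = 23.2 bar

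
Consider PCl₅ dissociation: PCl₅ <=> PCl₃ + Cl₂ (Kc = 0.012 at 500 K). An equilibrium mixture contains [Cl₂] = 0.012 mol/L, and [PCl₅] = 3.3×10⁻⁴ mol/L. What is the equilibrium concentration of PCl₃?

At equilibrium, Kc = [PCl₃]·[Cl₂] / [PCl₅] = 0.012.
([PCl₃])·(0.012) / (3.3×10⁻⁴) = 0.012
[PCl₃] = 3.30×10⁻⁴ = 3.3×10⁻⁴ mol/L

[PCl₃] = 3.3×10⁻⁴ mol/L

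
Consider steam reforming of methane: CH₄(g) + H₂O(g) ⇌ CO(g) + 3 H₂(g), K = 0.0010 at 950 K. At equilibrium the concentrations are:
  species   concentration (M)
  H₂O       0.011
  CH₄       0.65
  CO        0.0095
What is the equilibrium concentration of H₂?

At equilibrium, K = [CO]·[H₂]³ / ([CH₄]·[H₂O]) = 0.0010.
(0.0095)·([H₂])³ / ((0.65)·(0.011)) = 0.0010
[H₂]³ = 7.53e-4 ⇒ [H₂] = 0.091 M

[H₂] = 0.091 M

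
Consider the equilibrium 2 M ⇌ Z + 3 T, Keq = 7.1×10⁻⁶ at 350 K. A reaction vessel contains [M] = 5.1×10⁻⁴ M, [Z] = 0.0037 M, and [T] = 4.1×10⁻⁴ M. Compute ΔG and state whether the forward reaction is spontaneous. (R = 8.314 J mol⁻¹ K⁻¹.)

ΔG = -5.76 kJ/mol; the forward reaction is spontaneous

Q = [Z]·[T]³ / [M]² = (0.0037)·(4.1×10⁻⁴)³ / (5.1×10⁻⁴)² = 9.80×10⁻⁷
ΔG = RT ln(Q/Keq) = (8.314 J mol⁻¹ K⁻¹)(350 K) × ln(9.80×10⁻⁷/7.1×10⁻⁶)
   = (2.910 kJ/mol)(-1.980) = -5.76 kJ/mol
ΔG < 0, so the forward reaction is spontaneous (proceeds forward).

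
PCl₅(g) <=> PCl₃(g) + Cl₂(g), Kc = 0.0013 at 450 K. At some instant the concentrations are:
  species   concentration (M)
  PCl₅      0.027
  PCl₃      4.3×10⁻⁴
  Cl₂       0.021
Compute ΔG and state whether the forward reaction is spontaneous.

ΔG = -5.08 kJ/mol; the forward reaction is spontaneous

Qc = [PCl₃]·[Cl₂] / [PCl₅] = (4.3×10⁻⁴)·(0.021) / (0.027) = 3.34×10⁻⁴
ΔG = RT ln(Qc/Kc) = (8.314 J mol⁻¹ K⁻¹)(450 K) × ln(3.34×10⁻⁴/0.0013)
   = (3.741 kJ/mol)(-1.359) = -5.08 kJ/mol
ΔG < 0, so the forward reaction is spontaneous (proceeds forward).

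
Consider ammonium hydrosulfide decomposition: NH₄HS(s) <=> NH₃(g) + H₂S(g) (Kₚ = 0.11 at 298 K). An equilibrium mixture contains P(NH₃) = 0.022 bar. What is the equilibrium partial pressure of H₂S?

P(H₂S) = 5.0 bar

(NH₄HS is a pure solid — omitted from Kₚ.)
At equilibrium, Kₚ = P(NH₃)·P(H₂S) = 0.11.
(0.022)·(P(H₂S)) = 0.11
P(H₂S) = 5.00 = 5.0 bar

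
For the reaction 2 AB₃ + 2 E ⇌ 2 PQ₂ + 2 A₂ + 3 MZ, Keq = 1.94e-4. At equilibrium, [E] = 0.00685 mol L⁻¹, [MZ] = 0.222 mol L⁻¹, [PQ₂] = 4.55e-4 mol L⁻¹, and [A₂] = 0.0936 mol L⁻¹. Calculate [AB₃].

[AB₃] = 0.0467 mol L⁻¹

At equilibrium, Keq = [PQ₂]²·[A₂]²·[MZ]³ / ([AB₃]²·[E]²) = 1.94e-4.
(4.55e-4)²·(0.0936)²·(0.222)³ / (([AB₃])²·(0.00685)²) = 1.94e-4
[AB₃]² = 0.00218 ⇒ [AB₃] = 0.0467 mol L⁻¹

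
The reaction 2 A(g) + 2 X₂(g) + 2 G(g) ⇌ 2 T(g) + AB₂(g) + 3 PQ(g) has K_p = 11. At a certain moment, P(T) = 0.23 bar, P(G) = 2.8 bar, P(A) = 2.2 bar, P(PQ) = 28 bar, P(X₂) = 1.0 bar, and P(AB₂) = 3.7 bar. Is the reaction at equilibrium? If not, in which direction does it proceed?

Q_p = P(T)²·P(AB₂)·P(PQ)³ / (P(A)²·P(X₂)²·P(G)²) = (0.23)²·(3.7)·(28)³ / ((2.2)²·(1.0)²·(2.8)²) = 110
Q_p = 110 > K_p = 11, so the reverse reaction proceeds.

toward reactants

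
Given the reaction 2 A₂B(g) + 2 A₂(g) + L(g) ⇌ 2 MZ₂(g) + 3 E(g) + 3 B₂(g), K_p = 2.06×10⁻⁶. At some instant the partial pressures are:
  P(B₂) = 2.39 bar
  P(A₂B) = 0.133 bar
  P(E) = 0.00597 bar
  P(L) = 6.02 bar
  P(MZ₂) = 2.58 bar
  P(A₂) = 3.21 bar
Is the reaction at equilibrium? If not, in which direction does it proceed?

Q_p = P(MZ₂)²·P(E)³·P(B₂)³ / (P(A₂B)²·P(A₂)²·P(L)) = (2.58)²·(0.00597)³·(2.39)³ / ((0.133)²·(3.21)²·(6.02)) = 1.76×10⁻⁵
Q_p = 1.76×10⁻⁵ > K_p = 2.06×10⁻⁶, so the reverse reaction proceeds.

in the reverse direction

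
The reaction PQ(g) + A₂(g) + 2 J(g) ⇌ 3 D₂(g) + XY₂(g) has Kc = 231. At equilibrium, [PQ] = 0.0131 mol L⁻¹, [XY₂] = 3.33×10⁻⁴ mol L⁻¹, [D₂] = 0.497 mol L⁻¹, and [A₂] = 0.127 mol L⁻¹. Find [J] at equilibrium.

[J] = 0.0103 mol L⁻¹

At equilibrium, Kc = [D₂]³·[XY₂] / ([PQ]·[A₂]·[J]²) = 231.
(0.497)³·(3.33×10⁻⁴) / ((0.0131)·(0.127)·([J])²) = 231
[J]² = 1.06×10⁻⁴ ⇒ [J] = 0.0103 mol L⁻¹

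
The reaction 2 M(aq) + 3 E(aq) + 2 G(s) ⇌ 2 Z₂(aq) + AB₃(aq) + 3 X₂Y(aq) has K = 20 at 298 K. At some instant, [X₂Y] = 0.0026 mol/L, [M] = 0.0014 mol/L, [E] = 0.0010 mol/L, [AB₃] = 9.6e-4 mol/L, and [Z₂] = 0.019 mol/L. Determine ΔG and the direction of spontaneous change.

ΔG = -4.61 kJ/mol; the forward reaction is spontaneous

(G is a pure solid — omitted from Q.)
Q = [Z₂]²·[AB₃]·[X₂Y]³ / ([M]²·[E]³) = (0.019)²·(9.6e-4)·(0.0026)³ / ((0.0014)²·(0.0010)³) = 3.11
ΔG = RT ln(Q/K) = (8.314 J mol⁻¹ K⁻¹)(298 K) × ln(3.11/20)
   = (2.478 kJ/mol)(-1.861) = -4.61 kJ/mol
ΔG < 0, so the forward reaction is spontaneous (proceeds forward).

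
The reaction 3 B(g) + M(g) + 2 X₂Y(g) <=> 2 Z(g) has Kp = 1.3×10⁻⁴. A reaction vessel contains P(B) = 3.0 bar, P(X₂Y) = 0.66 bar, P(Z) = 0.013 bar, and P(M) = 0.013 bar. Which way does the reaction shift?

to the left

Qp = P(Z)² / (P(B)³·P(M)·P(X₂Y)²) = (0.013)² / ((3.0)³·(0.013)·(0.66)²) = 0.0011
Qp = 0.0011 > Kp = 1.3×10⁻⁴, so the reverse reaction proceeds.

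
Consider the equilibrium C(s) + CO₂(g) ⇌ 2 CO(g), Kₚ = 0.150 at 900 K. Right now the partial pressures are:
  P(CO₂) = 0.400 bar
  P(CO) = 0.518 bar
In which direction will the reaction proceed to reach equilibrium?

(C is a pure solid — omitted from Qₚ.)
Qₚ = P(CO)² / P(CO₂) = (0.518)² / (0.400) = 0.671
Qₚ = 0.671 > Kₚ = 0.150, so the reverse reaction proceeds.

toward reactants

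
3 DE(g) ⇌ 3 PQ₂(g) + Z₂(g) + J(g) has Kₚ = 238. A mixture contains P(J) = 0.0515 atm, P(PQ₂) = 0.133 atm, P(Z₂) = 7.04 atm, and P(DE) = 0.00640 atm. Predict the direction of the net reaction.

in the reverse direction

Qₚ = P(PQ₂)³·P(Z₂)·P(J) / P(DE)³ = (0.133)³·(7.04)·(0.0515) / (0.00640)³ = 3250
Qₚ = 3250 > Kₚ = 238, so the reverse reaction proceeds.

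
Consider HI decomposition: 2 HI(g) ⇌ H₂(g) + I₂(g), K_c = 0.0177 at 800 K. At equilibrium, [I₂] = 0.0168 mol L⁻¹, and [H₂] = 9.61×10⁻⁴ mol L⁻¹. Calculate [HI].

[HI] = 0.0302 mol L⁻¹

At equilibrium, K_c = [H₂]·[I₂] / [HI]² = 0.0177.
(9.61×10⁻⁴)·(0.0168) / ([HI])² = 0.0177
[HI]² = 9.12×10⁻⁴ ⇒ [HI] = 0.0302 mol L⁻¹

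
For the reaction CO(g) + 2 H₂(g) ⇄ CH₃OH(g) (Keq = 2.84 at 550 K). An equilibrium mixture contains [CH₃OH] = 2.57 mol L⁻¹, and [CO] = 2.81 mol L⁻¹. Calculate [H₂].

[H₂] = 0.567 mol L⁻¹

At equilibrium, Keq = [CH₃OH] / ([CO]·[H₂]²) = 2.84.
(2.57) / ((2.81)·([H₂])²) = 2.84
[H₂]² = 0.322 ⇒ [H₂] = 0.567 mol L⁻¹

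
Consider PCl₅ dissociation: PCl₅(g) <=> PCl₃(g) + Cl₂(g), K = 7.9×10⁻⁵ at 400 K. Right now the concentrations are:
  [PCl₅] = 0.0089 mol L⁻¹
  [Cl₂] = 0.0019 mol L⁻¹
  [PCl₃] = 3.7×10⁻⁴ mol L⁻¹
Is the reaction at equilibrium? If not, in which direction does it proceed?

Q = [PCl₃]·[Cl₂] / [PCl₅] = (3.7×10⁻⁴)·(0.0019) / (0.0089) = 7.9×10⁻⁵
Q = 7.9×10⁻⁵ = K, so the system is already at equilibrium.

neither direction; the system is at equilibrium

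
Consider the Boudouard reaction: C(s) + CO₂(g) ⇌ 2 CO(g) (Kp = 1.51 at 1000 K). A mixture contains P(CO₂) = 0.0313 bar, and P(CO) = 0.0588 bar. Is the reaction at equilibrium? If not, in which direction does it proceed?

(C is a pure solid — omitted from Qp.)
Qp = P(CO)² / P(CO₂) = (0.0588)² / (0.0313) = 0.110
Qp = 0.110 < Kp = 1.51, so the forward reaction proceeds.

forward (toward products)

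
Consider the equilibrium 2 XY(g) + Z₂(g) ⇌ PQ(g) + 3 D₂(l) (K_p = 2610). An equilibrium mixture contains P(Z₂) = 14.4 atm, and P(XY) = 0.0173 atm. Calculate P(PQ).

P(PQ) = 11.2 atm

(D₂ is a pure liquid — omitted from K_p.)
At equilibrium, K_p = P(PQ) / (P(XY)²·P(Z₂)) = 2610.
(P(PQ)) / ((0.0173)²·(14.4)) = 2610
P(PQ) = 11.2 atm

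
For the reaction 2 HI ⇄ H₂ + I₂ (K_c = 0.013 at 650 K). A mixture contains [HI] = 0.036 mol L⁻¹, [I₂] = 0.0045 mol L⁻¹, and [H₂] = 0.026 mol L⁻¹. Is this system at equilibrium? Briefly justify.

Q_c = [H₂]·[I₂] / [HI]² = (0.026)·(0.0045) / (0.036)² = 0.090
Q_c = 0.090 > K_c = 0.013: net reverse reaction.

no; Q > K, reaction proceeds in reverse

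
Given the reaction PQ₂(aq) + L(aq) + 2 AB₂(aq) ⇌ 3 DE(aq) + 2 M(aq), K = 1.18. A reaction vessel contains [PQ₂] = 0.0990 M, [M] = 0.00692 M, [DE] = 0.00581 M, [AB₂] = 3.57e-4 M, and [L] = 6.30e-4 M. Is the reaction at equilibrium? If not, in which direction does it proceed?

neither direction; the system is at equilibrium

Q = [DE]³·[M]² / ([PQ₂]·[L]·[AB₂]²) = (0.00581)³·(0.00692)² / ((0.0990)·(6.30e-4)·(3.57e-4)²) = 1.18
Q = 1.18 = K, so the system is already at equilibrium.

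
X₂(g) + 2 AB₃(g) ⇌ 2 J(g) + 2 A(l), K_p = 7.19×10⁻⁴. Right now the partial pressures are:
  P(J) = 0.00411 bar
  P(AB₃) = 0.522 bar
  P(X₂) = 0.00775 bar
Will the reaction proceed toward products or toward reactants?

to the left

(A is a pure liquid — omitted from Q_p.)
Q_p = P(J)² / (P(X₂)·P(AB₃)²) = (0.00411)² / ((0.00775)·(0.522)²) = 0.00800
Q_p = 0.00800 > K_p = 7.19×10⁻⁴, so the reverse reaction proceeds.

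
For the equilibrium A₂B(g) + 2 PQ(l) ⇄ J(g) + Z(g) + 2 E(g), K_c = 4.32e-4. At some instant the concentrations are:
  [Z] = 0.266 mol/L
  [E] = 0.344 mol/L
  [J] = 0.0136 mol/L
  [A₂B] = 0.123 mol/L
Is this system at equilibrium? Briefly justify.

no; Q > K, reaction proceeds in reverse

(PQ is a pure liquid — omitted from Q_c.)
Q_c = [J]·[Z]·[E]² / [A₂B] = (0.0136)·(0.266)·(0.344)² / (0.123) = 0.00348
Q_c = 0.00348 > K_c = 4.32e-4: net reverse reaction.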